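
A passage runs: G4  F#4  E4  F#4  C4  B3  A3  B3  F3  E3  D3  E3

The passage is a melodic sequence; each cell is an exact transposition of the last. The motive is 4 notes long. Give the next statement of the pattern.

With a 4-note motive the entries are G4, C4, F3, each down a 5th from the previous.
So cell 4 is Bb2 A2 G2 A2.

Bb2 A2 G2 A2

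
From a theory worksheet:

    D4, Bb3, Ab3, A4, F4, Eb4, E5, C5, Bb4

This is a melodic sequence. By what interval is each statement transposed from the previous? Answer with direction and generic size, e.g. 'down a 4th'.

Taking 3-note groups, the heads are D4, A4, E5: the pattern moves up a 5th.
D4 to A4 is up a 5th.

up a 5th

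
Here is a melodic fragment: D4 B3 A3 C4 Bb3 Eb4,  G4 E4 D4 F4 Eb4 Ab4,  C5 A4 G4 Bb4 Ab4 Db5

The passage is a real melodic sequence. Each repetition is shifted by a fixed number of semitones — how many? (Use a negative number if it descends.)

5

With a 6-note motive the entries are D4, G4, C5, each up a 4th from the previous.
D4→G4 is 67 − 62 = 5 semitones.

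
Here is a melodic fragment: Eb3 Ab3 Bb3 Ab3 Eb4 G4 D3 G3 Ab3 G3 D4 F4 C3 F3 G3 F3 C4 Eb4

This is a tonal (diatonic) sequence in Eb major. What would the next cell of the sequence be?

Taking 6-note groups, the heads are Eb3, D3, C3: the pattern moves down a 2nd.
From Bb2 the diatonic shape gives Bb2 Eb3 F3 Eb3 Bb3 D4.

Bb2 Eb3 F3 Eb3 Bb3 D4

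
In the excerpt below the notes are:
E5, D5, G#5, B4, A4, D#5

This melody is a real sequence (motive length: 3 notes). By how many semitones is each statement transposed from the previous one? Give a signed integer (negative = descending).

Unit = 3 notes; the statements start on E5, B4, moving down a 4th each time.
Counting half-steps from E5 to B4: -5.

-5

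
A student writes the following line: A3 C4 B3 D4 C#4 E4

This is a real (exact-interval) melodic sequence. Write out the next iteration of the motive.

The 2-note cells begin on A3, B3, C#4 — each up a 2nd from the last.
So cell 4 is D#4 F#4.

D#4 F#4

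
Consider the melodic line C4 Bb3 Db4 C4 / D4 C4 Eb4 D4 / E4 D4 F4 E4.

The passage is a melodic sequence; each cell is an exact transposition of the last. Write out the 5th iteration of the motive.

G#4 F#4 A4 G#4

The 4-note cells begin on C4, D4, E4 — each up a 2nd from the last.
Continuing the starts: F#4 → G#4.
From G#4 the exact shape gives G#4 F#4 A4 G#4.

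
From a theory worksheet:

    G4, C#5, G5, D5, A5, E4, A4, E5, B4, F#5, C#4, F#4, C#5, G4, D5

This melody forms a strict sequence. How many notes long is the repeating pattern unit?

There are 15 notes; a 5-note unit gives 3 cells:
G4 C#5 G5 D5 A5 | E4 A4 E5 B4 F#5 | C#4 F#4 C#5 G4 D5
Each cell is the previous one down a 3rd — so the unit is 5 notes.

5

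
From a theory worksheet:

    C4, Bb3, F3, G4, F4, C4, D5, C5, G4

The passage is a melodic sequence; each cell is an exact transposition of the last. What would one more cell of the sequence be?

The 3-note cells begin on C4, G4, D5 — each up a 5th from the last.
So cell 4 is A5 G5 D5.

A5 G5 D5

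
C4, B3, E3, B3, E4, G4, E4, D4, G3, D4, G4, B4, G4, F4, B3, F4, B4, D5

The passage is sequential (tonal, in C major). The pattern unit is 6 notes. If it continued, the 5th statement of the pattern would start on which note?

D5

Unit = 6 notes; the statements start on C4, E4, G4, moving up a 3rd each time.
Extending the heads up a 3rd: B4 → D5.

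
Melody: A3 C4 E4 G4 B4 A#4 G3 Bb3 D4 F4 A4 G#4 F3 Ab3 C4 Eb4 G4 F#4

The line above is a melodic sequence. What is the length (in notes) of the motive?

18 notes total. Splitting into 3 groups of 6:
A3 C4 E4 G4 B4 A#4 | G3 Bb3 D4 F4 A4 G#4 | F3 Ab3 C4 Eb4 G4 F#4
Every group is a transposition down a 2nd of the one before; no shorter unit works.

6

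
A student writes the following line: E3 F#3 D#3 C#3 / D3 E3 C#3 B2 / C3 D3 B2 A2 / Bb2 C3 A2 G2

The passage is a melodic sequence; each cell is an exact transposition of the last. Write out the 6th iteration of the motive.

Gb2 Ab2 F2 Eb2

Taking 4-note groups, the heads are E3, D3, C3, Bb2: the pattern moves down a 2nd.
Continuing the starts: Ab2 → Gb2.
So cell 6 is Gb2 Ab2 F2 Eb2.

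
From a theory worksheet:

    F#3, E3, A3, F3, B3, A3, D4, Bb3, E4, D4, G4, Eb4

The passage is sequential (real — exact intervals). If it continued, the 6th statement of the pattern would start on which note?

G5

Unit = 4 notes; the statements start on F#3, B3, E4, moving up a 4th each time.
Extending the heads up a 4th: A4 → D5 → G5.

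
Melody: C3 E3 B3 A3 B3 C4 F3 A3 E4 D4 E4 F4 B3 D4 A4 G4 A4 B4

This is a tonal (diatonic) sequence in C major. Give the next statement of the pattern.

E4 G4 D5 C5 D5 E5

Taking 6-note groups, the heads are C3, F3, B3: the pattern moves up a 4th.
From E4 the diatonic shape gives E4 G4 D5 C5 D5 E5.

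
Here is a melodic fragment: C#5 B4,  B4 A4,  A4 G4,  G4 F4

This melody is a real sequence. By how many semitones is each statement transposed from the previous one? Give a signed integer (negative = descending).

With a 2-note motive the entries are C#5, B4, A4, G4, each down a 2nd from the previous.
C#5→B4 is 71 − 73 = -2 semitones.

-2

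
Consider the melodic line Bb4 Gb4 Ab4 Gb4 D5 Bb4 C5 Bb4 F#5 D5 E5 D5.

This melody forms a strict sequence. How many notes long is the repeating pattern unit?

4

Try groups of 4 (3 cells in 12 notes):
Bb4 Gb4 Ab4 Gb4 | D5 Bb4 C5 Bb4 | F#5 D5 E5 D5
Each cell is the previous one up a 3rd — so the unit is 4 notes.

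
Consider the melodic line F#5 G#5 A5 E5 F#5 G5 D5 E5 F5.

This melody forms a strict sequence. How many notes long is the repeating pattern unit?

3

Try groups of 3 (3 cells in 9 notes):
F#5 G#5 A5 | E5 F#5 G5 | D5 E5 F5
That's a consistent down a 2nd shift per cell, and no other grouping gives one.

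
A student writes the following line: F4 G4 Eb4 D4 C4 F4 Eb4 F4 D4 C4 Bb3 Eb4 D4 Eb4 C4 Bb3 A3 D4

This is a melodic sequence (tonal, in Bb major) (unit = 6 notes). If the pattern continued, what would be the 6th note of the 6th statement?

The unit is 6 notes. Position-6 pitches of the 3 shown cells: F4, Eb4, D4.
Carrying that down a 2nd forward: C4 → Bb3 → A3.

A3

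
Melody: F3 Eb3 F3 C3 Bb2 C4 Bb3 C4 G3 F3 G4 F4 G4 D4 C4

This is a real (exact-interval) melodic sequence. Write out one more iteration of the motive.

The 5-note cells begin on F3, C4, G4 — each up a 5th from the last.
Statement 4 starts on D5 and keeps the same exact contour: D5 C5 D5 A4 G4.

D5 C5 D5 A4 G4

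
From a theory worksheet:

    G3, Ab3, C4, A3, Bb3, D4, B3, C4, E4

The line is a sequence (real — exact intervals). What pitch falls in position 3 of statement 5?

G#4

With 3-note cells, note 3 of each statement runs C4, D4, E4.
Carrying that up a 2nd forward: F#4 → G#4.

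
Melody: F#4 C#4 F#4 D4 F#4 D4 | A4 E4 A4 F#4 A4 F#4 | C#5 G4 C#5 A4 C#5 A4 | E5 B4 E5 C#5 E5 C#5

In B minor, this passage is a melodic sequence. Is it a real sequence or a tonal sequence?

tonal

Every note is diatonic to B minor.
Cell 1 has -4 semitones from note 3 to 4, but cell 2 has -3 — the interval quality changes while the contour stays the same, which is the hallmark of a tonal sequence.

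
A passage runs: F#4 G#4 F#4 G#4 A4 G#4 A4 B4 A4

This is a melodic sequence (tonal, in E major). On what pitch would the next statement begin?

B4

The 3-note cells begin on F#4, G#4, A4 — each up a 2nd from the last.
The next head, up a 2nd from A4, is B4.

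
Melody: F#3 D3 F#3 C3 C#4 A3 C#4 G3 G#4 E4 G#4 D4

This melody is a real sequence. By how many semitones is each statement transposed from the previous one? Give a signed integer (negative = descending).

Unit = 4 notes; the statements start on F#3, C#4, G#4, moving up a 5th each time.
Counting half-steps from F#3 to C#4: 7.

7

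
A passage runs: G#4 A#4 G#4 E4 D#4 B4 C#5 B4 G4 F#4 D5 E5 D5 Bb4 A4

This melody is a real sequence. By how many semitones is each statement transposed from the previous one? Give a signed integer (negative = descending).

3

Taking 5-note groups, the heads are G#4, B4, D5: the pattern moves up a 3rd.
G#4 to B4 spans +3 semitones.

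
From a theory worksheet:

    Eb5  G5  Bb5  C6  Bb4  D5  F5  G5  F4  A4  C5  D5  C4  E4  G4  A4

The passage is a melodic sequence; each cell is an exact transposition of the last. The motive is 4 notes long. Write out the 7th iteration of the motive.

The 4-note cells begin on Eb5, Bb4, F4, C4 — each down a 4th from the last.
Continuing the starts: G3 → D3 → A2.
So cell 7 is A2 C#3 E3 F#3.

A2 C#3 E3 F#3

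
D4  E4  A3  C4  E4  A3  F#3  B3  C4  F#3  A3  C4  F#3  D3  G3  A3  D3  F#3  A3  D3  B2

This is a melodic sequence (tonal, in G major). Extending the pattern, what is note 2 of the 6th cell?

B2

Grouping in 7s, the 2nd note of each cell is E4, C4, A3.
Each moves down a 3rd. Continuing: F#3 → D3 → B2.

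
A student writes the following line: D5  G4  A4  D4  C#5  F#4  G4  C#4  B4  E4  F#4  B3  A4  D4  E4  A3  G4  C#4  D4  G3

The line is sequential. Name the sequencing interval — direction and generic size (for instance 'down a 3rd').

down a 2nd

With a 4-note motive the entries are D5, C#5, B4, A4, G4, each down a 2nd from the previous.
From D5 to C#5: down a 2nd.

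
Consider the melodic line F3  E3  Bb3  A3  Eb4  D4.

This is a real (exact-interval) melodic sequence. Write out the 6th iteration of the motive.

Taking 2-note groups, the heads are F3, Bb3, Eb4: the pattern moves up a 4th.
Carrying on: Ab4 → Db5 → Gb5.
From Gb5 the exact shape gives Gb5 F5.

Gb5 F5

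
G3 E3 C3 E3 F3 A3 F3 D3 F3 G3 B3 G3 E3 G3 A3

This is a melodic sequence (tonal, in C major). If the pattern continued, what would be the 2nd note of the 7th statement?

D4

Grouping in 5s, the 2nd note of each cell is E3, F3, G3.
Each moves up a 2nd. Continuing: A3 → B3 → C4 → D4.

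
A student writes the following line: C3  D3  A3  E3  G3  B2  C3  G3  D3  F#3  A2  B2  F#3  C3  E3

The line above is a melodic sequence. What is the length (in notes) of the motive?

5

Try groups of 5 (3 cells in 15 notes):
C3 D3 A3 E3 G3 | B2 C3 G3 D3 F#3 | A2 B2 F#3 C3 E3
That's a consistent down a 2nd shift per cell, and no other grouping gives one.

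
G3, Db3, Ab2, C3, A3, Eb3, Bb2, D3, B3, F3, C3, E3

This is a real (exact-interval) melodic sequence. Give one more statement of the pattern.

C#4 G3 D3 F#3

The 4-note cells begin on G3, A3, B3 — each up a 2nd from the last.
So cell 4 is C#4 G3 D3 F#3.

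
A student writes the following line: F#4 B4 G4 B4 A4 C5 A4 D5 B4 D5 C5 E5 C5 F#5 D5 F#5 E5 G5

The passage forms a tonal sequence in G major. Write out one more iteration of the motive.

With a 6-note motive the entries are F#4, A4, C5, each up a 3rd from the previous.
From E5 the diatonic shape gives E5 A5 F#5 A5 G5 B5.

E5 A5 F#5 A5 G5 B5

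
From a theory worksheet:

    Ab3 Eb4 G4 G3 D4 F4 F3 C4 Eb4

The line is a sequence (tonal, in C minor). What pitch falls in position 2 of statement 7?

Grouping in 3s, the 2nd note of each cell is Eb4, D4, C4.
Extending down a 2nd: Bb3 → Ab3 → G3 → F3.

F3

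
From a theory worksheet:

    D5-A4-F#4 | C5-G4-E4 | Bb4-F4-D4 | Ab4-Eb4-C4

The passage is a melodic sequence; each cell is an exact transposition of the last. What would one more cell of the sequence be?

Gb4 Db4 Bb3

With a 3-note motive the entries are D5, C5, Bb4, Ab4, each down a 2nd from the previous.
Statement 5 starts on Gb4 and keeps the same exact contour: Gb4 Db4 Bb3.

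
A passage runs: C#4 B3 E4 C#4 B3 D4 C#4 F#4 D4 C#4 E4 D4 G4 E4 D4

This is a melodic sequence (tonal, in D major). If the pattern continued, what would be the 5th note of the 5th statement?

F#4

With 5-note cells, note 5 of each statement runs B3, C#4, D4.
Each moves up a 2nd. Continuing: E4 → F#4.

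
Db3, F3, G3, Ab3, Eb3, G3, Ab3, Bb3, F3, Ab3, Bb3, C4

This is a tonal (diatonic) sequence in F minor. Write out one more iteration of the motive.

G3 Bb3 C4 Db4

Unit = 4 notes; the statements start on Db3, Eb3, F3, moving up a 2nd each time.
Statement 4 starts on G3 and keeps the same diatonic contour: G3 Bb3 C4 Db4.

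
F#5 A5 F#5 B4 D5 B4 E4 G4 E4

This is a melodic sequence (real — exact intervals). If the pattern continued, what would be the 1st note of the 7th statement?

C2

With 3-note cells, note 1 of each statement runs F#5, B4, E4.
Carrying that down a 5th forward: A3 → D3 → G2 → C2.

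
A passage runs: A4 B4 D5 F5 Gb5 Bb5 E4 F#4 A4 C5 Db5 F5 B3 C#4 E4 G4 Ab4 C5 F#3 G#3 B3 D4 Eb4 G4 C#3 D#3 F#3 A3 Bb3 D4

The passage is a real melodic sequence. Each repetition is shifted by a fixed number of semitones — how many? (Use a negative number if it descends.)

-5

The 6-note cells begin on A4, E4, B3, F#3, C#3 — each down a 4th from the last.
A4 to E4 spans -5 semitones.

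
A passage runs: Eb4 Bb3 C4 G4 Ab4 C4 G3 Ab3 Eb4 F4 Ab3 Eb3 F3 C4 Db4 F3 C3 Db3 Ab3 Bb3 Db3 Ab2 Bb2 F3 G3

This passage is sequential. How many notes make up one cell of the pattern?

5

25 notes total. Splitting into 5 groups of 5:
Eb4 Bb3 C4 G4 Ab4 | C4 G3 Ab3 Eb4 F4 | Ab3 Eb3 F3 C4 Db4 | F3 C3 Db3 Ab3 Bb3 | Db3 Ab2 Bb2 F3 G3
That's a consistent down a 3rd shift per cell, and no other grouping gives one.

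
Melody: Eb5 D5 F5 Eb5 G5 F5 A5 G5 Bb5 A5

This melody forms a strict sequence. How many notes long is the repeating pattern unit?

2

10 notes total. Splitting into 5 groups of 2:
Eb5 D5 | F5 Eb5 | G5 F5 | A5 G5 | Bb5 A5
That's a consistent up a 2nd shift per cell, and no other grouping gives one.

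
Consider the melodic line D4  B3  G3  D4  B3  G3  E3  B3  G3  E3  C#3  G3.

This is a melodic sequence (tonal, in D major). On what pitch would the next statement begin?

E3

Unit = 4 notes; the statements start on D4, B3, G3, moving down a 3rd each time.
The next head, down a 3rd from G3, is E3.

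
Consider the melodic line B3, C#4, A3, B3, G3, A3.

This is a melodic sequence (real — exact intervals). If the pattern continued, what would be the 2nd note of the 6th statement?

Grouping in 2s, the 2nd note of each cell is C#4, B3, A3.
Extending down a 2nd: G3 → F3 → Eb3.

Eb3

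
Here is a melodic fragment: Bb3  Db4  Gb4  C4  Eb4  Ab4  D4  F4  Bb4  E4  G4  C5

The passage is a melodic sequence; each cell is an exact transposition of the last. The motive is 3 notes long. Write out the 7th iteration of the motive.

A#4 C#5 F#5

With a 3-note motive the entries are Bb3, C4, D4, E4, each up a 2nd from the previous.
Continuing the starts: F#4 → G#4 → A#4.
From A#4 the exact shape gives A#4 C#5 F#5.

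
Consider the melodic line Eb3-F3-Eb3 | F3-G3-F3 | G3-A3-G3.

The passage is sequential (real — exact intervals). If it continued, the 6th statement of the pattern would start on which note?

C#4

The 3-note cells begin on Eb3, F3, G3 — each up a 2nd from the last.
Extending the heads up a 2nd: A3 → B3 → C#4.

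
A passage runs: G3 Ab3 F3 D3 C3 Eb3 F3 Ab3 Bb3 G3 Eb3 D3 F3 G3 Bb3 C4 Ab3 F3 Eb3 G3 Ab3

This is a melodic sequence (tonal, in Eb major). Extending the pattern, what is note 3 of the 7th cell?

With 7-note cells, note 3 of each statement runs F3, G3, Ab3.
Extending up a 2nd: Bb3 → C4 → D4 → Eb4.

Eb4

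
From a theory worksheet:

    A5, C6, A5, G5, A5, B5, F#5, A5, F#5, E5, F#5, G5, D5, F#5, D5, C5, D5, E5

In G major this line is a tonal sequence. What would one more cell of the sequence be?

B4 D5 B4 A4 B4 C5

Taking 6-note groups, the heads are A5, F#5, D5: the pattern moves down a 3rd.
From B4 the diatonic shape gives B4 D5 B4 A4 B4 C5.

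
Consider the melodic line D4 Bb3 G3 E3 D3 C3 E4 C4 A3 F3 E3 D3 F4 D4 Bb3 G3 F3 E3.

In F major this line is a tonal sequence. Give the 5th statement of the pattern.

A4 F4 D4 Bb3 A3 G3

The 6-note cells begin on D4, E4, F4 — each up a 2nd from the last.
Extending up a 2nd: G4 → A4.
So cell 5 is A4 F4 D4 Bb3 A3 G3.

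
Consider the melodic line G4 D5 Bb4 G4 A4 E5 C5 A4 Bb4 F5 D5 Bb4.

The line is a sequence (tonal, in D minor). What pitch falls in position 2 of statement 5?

With 4-note cells, note 2 of each statement runs D5, E5, F5.
Extending up a 2nd: G5 → A5.

A5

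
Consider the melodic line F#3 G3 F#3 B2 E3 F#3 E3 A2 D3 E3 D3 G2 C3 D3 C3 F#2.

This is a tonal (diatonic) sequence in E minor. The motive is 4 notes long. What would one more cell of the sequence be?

The 4-note cells begin on F#3, E3, D3, C3 — each down a 2nd from the last.
From B2 the diatonic shape gives B2 C3 B2 E2.

B2 C3 B2 E2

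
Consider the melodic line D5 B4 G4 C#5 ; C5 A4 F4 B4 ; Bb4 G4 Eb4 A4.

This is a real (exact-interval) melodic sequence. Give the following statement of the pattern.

The 4-note cells begin on D5, C5, Bb4 — each down a 2nd from the last.
So cell 4 is Ab4 F4 Db4 G4.

Ab4 F4 Db4 G4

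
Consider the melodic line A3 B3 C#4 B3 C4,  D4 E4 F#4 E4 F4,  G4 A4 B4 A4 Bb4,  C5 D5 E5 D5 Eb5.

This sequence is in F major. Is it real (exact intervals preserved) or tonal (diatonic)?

Each cell has the same semitone pattern (2, 2, -2, 1) — intervals are preserved exactly.
And B3 lies outside F major, so the sequence is real rather than tonal.

real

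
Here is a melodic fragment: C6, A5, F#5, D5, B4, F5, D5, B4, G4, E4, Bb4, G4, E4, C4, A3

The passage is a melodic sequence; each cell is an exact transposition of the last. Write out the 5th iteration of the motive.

Ab3 F3 D3 Bb2 G2

Unit = 5 notes; the statements start on C6, F5, Bb4, moving down a 5th each time.
Continuing the starts: Eb4 → Ab3.
So cell 5 is Ab3 F3 D3 Bb2 G2.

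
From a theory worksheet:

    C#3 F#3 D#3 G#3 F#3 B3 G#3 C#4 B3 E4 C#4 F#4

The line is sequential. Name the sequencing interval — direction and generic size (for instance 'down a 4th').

up a 4th

The 4-note cells begin on C#3, F#3, B3 — each up a 4th from the last.
From C#3 to F#3: up a 4th.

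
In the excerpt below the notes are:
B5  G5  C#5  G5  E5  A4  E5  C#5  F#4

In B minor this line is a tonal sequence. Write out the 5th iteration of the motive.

A4 F#4 B3

Unit = 3 notes; the statements start on B5, G5, E5, moving down a 3rd each time.
Extending down a 3rd: C#5 → A4.
From A4 the diatonic shape gives A4 F#4 B3.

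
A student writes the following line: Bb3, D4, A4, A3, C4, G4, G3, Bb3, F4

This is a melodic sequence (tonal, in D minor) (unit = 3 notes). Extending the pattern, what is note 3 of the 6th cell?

With 3-note cells, note 3 of each statement runs A4, G4, F4.
Carrying that down a 2nd forward: E4 → D4 → C4.

C4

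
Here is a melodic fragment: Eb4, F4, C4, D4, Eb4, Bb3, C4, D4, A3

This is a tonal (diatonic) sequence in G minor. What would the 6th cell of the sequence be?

G3 A3 Eb3

The 3-note cells begin on Eb4, D4, C4 — each down a 2nd from the last.
Extending down a 2nd: Bb3 → A3 → G3.
So cell 6 is G3 A3 Eb3.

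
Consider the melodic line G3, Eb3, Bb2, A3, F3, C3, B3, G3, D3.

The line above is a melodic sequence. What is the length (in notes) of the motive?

Try groups of 3 (3 cells in 9 notes):
G3 Eb3 Bb2 | A3 F3 C3 | B3 G3 D3
Every group is a transposition up a 2nd of the one before; no shorter unit works.

3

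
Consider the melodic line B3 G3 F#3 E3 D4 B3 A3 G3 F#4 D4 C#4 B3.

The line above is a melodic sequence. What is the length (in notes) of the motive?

4

There are 12 notes; a 4-note unit gives 3 cells:
B3 G3 F#3 E3 | D4 B3 A3 G3 | F#4 D4 C#4 B3
That's a consistent up a 3rd shift per cell, and no other grouping gives one.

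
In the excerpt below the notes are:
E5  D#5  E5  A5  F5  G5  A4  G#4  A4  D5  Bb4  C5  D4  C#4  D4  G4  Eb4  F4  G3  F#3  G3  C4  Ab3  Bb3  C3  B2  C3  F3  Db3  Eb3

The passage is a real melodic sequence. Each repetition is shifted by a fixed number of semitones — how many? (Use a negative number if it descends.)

-7

Unit = 6 notes; the statements start on E5, A4, D4, G3, C3, moving down a 5th each time.
E5 to A4 spans -7 semitones.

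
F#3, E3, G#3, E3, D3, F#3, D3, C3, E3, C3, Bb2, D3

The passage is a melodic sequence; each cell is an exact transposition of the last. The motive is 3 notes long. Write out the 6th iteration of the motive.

Taking 3-note groups, the heads are F#3, E3, D3, C3: the pattern moves down a 2nd.
Continuing the starts: Bb2 → Ab2.
So cell 6 is Ab2 Gb2 Bb2.

Ab2 Gb2 Bb2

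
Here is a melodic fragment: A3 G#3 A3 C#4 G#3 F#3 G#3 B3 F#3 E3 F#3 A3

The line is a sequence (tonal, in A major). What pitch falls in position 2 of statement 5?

C#3

Grouping in 4s, the 2nd note of each cell is G#3, F#3, E3.
Carrying that down a 2nd forward: D3 → C#3.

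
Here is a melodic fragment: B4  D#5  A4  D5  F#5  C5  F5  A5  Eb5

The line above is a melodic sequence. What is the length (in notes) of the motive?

There are 9 notes; a 3-note unit gives 3 cells:
B4 D#5 A4 | D5 F#5 C5 | F5 A5 Eb5
That's a consistent up a 3rd shift per cell, and no other grouping gives one.

3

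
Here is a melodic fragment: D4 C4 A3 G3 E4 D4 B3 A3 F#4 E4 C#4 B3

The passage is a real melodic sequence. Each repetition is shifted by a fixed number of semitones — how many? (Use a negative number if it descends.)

With a 4-note motive the entries are D4, E4, F#4, each up a 2nd from the previous.
Counting half-steps from D4 to E4: 2.

2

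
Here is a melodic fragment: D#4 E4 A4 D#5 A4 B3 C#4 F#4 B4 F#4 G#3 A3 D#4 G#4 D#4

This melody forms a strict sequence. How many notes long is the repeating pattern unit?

There are 15 notes; a 5-note unit gives 3 cells:
D#4 E4 A4 D#5 A4 | B3 C#4 F#4 B4 F#4 | G#3 A3 D#4 G#4 D#4
Every group is a transposition down a 3rd of the one before; no shorter unit works.

5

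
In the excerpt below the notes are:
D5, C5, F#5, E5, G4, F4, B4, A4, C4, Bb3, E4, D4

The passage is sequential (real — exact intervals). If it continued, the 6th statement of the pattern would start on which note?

Unit = 4 notes; the statements start on D5, G4, C4, moving down a 5th each time.
Extending the heads down a 5th: F3 → Bb2 → Eb2.

Eb2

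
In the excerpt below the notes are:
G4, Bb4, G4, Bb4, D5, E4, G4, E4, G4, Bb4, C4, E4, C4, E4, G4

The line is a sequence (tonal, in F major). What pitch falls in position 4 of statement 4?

Grouping in 5s, the 4th note of each cell is Bb4, G4, E4.
Each moves down a 3rd; the next is C4.

C4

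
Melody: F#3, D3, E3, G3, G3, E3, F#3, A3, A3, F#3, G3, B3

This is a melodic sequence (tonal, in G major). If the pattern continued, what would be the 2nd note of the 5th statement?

The unit is 4 notes. Position-2 pitches of the 3 shown cells: D3, E3, F#3.
Each moves up a 2nd. Continuing: G3 → A3.

A3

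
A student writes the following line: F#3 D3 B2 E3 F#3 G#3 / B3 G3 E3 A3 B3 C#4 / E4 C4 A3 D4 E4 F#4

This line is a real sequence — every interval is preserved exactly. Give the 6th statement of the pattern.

G5 Eb5 C5 F5 G5 A5

With a 6-note motive the entries are F#3, B3, E4, each up a 4th from the previous.
Continuing the starts: A4 → D5 → G5.
So cell 6 is G5 Eb5 C5 F5 G5 A5.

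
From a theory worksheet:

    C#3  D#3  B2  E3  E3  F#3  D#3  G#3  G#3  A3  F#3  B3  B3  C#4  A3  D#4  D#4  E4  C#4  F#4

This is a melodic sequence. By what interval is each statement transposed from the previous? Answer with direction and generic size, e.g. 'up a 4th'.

up a 3rd

The 4-note cells begin on C#3, E3, G#3, B3, D#4 — each up a 3rd from the last.
C#3 to E3 is up a 3rd.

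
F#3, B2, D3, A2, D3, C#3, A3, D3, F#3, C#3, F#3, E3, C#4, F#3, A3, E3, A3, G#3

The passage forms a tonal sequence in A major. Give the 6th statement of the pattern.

B4 E4 G#4 D4 G#4 F#4

The 6-note cells begin on F#3, A3, C#4 — each up a 3rd from the last.
Carrying on: E4 → G#4 → B4.
Statement 6 starts on B4 and keeps the same diatonic contour: B4 E4 G#4 D4 G#4 F#4.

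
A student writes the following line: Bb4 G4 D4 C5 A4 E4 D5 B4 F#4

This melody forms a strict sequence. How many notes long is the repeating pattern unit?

Try groups of 3 (3 cells in 9 notes):
Bb4 G4 D4 | C5 A4 E4 | D5 B4 F#4
That's a consistent up a 2nd shift per cell, and no other grouping gives one.

3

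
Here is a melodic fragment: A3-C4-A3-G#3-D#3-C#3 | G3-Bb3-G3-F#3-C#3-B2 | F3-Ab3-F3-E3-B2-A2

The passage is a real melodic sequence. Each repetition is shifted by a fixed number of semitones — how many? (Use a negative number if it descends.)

Unit = 6 notes; the statements start on A3, G3, F3, moving down a 2nd each time.
A3→G3 is 55 − 57 = -2 semitones.

-2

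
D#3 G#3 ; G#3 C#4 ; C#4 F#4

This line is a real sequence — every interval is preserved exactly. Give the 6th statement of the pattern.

E5 A5

With a 2-note motive the entries are D#3, G#3, C#4, each up a 4th from the previous.
Extending up a 4th: F#4 → B4 → E5.
Statement 6 starts on E5 and keeps the same exact contour: E5 A5.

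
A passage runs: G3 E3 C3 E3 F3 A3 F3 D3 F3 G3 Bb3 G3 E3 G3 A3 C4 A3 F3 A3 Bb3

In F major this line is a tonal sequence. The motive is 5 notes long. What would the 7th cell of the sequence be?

Unit = 5 notes; the statements start on G3, A3, Bb3, C4, moving up a 2nd each time.
Extending up a 2nd: D4 → E4 → F4.
So cell 7 is F4 D4 Bb3 D4 E4.

F4 D4 Bb3 D4 E4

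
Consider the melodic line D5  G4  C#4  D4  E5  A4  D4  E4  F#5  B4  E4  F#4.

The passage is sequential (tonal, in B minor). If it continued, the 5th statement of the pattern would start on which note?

With a 4-note motive the entries are D5, E5, F#5, each up a 2nd from the previous.
Continuing: G5 → A5. Statement 5 starts on A5.

A5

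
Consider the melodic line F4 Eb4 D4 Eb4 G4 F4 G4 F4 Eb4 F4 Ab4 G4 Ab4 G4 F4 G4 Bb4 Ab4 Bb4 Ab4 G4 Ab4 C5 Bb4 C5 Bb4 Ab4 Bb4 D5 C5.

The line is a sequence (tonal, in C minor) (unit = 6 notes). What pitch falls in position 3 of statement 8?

D5

With 6-note cells, note 3 of each statement runs D4, Eb4, F4, G4, Ab4.
Carrying that up a 2nd forward: Bb4 → C5 → D5.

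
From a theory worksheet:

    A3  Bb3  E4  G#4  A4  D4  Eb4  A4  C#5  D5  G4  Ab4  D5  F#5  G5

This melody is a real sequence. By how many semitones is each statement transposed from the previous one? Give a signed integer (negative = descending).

Unit = 5 notes; the statements start on A3, D4, G4, moving up a 4th each time.
Counting half-steps from A3 to D4: 5.

5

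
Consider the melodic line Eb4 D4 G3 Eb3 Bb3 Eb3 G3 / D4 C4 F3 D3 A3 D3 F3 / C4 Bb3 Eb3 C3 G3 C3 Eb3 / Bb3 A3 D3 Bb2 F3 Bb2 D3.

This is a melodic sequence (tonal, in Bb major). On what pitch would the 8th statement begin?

Eb3

Unit = 7 notes; the statements start on Eb4, D4, C4, Bb3, moving down a 2nd each time.
Extending the heads down a 2nd: A3 → G3 → F3 → Eb3.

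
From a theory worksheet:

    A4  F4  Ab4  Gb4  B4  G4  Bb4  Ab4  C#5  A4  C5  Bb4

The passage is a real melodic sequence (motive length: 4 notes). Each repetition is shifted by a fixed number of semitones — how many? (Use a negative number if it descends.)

Unit = 4 notes; the statements start on A4, B4, C#5, moving up a 2nd each time.
A4→B4 is 71 − 69 = 2 semitones.

2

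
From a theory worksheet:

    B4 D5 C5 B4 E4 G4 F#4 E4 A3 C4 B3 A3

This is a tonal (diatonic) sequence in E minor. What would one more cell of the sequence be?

Taking 4-note groups, the heads are B4, E4, A3: the pattern moves down a 5th.
Statement 4 starts on D3 and keeps the same diatonic contour: D3 F#3 E3 D3.

D3 F#3 E3 D3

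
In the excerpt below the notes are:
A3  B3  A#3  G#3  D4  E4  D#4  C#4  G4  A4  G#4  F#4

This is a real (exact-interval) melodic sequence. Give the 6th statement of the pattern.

Bb5 C6 B5 A5

With a 4-note motive the entries are A3, D4, G4, each up a 4th from the previous.
Continuing the starts: C5 → F5 → Bb5.
Statement 6 starts on Bb5 and keeps the same exact contour: Bb5 C6 B5 A5.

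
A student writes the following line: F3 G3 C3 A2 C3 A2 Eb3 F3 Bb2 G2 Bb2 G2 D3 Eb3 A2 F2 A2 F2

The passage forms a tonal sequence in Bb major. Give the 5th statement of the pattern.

Bb2 C3 F2 D2 F2 D2

With a 6-note motive the entries are F3, Eb3, D3, each down a 2nd from the previous.
Carrying on: C3 → Bb2.
So cell 5 is Bb2 C3 F2 D2 F2 D2.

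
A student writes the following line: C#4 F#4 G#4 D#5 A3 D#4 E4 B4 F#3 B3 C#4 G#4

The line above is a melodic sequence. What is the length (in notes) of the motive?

Try groups of 4 (3 cells in 12 notes):
C#4 F#4 G#4 D#5 | A3 D#4 E4 B4 | F#3 B3 C#4 G#4
Every group is a transposition down a 3rd of the one before; no shorter unit works.

4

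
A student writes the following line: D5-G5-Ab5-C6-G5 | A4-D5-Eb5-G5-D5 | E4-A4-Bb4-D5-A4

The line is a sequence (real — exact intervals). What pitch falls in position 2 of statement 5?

B3

With 5-note cells, note 2 of each statement runs G5, D5, A4.
Carrying that down a 4th forward: E4 → B3.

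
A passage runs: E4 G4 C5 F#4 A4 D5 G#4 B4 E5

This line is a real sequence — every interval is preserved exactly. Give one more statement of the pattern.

Taking 3-note groups, the heads are E4, F#4, G#4: the pattern moves up a 2nd.
So cell 4 is A#4 C#5 F#5.

A#4 C#5 F#5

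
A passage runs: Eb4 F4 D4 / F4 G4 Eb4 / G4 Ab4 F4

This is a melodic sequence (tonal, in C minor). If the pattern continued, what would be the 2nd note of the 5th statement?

The unit is 3 notes. Position-2 pitches of the 3 shown cells: F4, G4, Ab4.
Each moves up a 2nd. Continuing: Bb4 → C5.

C5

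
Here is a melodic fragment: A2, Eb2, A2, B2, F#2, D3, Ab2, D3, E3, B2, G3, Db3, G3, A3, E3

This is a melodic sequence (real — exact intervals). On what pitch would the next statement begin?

C4

Taking 5-note groups, the heads are A2, D3, G3: the pattern moves up a 4th.
The next head, up a 4th from G3, is C4.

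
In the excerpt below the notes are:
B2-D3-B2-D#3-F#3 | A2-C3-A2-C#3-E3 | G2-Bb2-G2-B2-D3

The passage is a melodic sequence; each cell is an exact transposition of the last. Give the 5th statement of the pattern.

Eb2 Gb2 Eb2 G2 Bb2

Taking 5-note groups, the heads are B2, A2, G2: the pattern moves down a 2nd.
Continuing the starts: F2 → Eb2.
Statement 5 starts on Eb2 and keeps the same exact contour: Eb2 Gb2 Eb2 G2 Bb2.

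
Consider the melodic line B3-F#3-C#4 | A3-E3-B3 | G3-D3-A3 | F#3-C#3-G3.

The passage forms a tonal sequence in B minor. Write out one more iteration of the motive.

E3 B2 F#3

Taking 3-note groups, the heads are B3, A3, G3, F#3: the pattern moves down a 2nd.
Statement 5 starts on E3 and keeps the same diatonic contour: E3 B2 F#3.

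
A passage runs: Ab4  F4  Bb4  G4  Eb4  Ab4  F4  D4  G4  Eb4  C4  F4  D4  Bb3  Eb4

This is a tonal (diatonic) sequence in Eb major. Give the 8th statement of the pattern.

The 3-note cells begin on Ab4, G4, F4, Eb4, D4 — each down a 2nd from the last.
Extending down a 2nd: C4 → Bb3 → Ab3.
So cell 8 is Ab3 F3 Bb3.

Ab3 F3 Bb3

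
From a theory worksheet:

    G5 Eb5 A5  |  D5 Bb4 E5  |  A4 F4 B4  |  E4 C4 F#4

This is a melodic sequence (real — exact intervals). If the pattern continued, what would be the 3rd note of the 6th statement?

G#3

The unit is 3 notes. Position-3 pitches of the 4 shown cells: A5, E5, B4, F#4.
Extending down a 4th: C#4 → G#3.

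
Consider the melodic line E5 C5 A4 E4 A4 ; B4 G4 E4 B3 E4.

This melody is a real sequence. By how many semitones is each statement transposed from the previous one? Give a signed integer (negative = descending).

The 5-note cells begin on E5, B4 — each down a 4th from the last.
E5→B4 is 71 − 76 = -5 semitones.

-5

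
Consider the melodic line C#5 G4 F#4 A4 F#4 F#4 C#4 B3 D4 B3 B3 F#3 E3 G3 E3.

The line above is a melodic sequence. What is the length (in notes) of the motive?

5

15 notes total. Splitting into 3 groups of 5:
C#5 G4 F#4 A4 F#4 | F#4 C#4 B3 D4 B3 | B3 F#3 E3 G3 E3
Every group is a transposition down a 5th of the one before; no shorter unit works.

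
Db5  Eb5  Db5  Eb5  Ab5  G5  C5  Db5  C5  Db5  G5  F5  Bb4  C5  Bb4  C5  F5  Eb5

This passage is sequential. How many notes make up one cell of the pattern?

18 notes total. Splitting into 3 groups of 6:
Db5 Eb5 Db5 Eb5 Ab5 G5 | C5 Db5 C5 Db5 G5 F5 | Bb4 C5 Bb4 C5 F5 Eb5
Each cell is the previous one down a 2nd — so the unit is 6 notes.

6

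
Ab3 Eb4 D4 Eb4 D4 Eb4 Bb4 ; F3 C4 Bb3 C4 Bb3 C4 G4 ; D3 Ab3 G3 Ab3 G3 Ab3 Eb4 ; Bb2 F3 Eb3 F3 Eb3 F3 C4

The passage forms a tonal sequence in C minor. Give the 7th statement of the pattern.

The 7-note cells begin on Ab3, F3, D3, Bb2 — each down a 3rd from the last.
Carrying on: G2 → Eb2 → C2.
From C2 the diatonic shape gives C2 G2 F2 G2 F2 G2 D3.

C2 G2 F2 G2 F2 G2 D3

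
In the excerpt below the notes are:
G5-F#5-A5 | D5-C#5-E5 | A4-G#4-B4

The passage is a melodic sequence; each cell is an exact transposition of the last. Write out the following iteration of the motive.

E4 D#4 F#4

Unit = 3 notes; the statements start on G5, D5, A4, moving down a 4th each time.
From E4 the exact shape gives E4 D#4 F#4.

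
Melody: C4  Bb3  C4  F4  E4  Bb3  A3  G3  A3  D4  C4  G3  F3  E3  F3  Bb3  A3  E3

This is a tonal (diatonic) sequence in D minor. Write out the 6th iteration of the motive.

With a 6-note motive the entries are C4, A3, F3, each down a 3rd from the previous.
Extending down a 3rd: D3 → Bb2 → G2.
Statement 6 starts on G2 and keeps the same diatonic contour: G2 F2 G2 C3 Bb2 F2.

G2 F2 G2 C3 Bb2 F2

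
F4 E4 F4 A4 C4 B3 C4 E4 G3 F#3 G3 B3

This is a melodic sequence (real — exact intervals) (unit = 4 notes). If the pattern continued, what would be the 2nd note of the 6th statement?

Grouping in 4s, the 2nd note of each cell is E4, B3, F#3.
Each moves down a 4th. Continuing: C#3 → G#2 → D#2.

D#2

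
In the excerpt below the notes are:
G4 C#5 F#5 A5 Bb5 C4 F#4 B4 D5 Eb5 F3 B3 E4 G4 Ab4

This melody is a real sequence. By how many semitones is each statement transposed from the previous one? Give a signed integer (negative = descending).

Unit = 5 notes; the statements start on G4, C4, F3, moving down a 5th each time.
Counting half-steps from G4 to C4: -7.

-7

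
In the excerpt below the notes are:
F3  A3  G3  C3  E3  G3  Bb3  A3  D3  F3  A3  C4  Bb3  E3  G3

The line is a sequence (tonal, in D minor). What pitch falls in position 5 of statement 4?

A3

Grouping in 5s, the 5th note of each cell is E3, F3, G3.
From G3, up a 2nd gives A3.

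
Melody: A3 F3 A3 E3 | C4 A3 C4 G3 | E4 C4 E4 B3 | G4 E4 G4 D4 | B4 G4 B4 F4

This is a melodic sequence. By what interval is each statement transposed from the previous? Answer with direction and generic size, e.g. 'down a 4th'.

With a 4-note motive the entries are A3, C4, E4, G4, B4, each up a 3rd from the previous.
From A3 to C4: up a 3rd.

up a 3rd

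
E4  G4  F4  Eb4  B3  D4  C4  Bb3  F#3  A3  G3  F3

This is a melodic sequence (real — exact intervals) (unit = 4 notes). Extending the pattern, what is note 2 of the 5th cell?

Grouping in 4s, the 2nd note of each cell is G4, D4, A3.
Extending down a 4th: E3 → B2.

B2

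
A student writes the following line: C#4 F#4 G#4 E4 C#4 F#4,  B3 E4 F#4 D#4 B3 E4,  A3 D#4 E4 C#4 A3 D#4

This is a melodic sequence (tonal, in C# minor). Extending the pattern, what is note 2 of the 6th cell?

The unit is 6 notes. Position-2 pitches of the 3 shown cells: F#4, E4, D#4.
Carrying that down a 2nd forward: C#4 → B3 → A3.

A3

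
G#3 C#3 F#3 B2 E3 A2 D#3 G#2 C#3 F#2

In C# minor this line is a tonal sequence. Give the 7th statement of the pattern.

The 2-note cells begin on G#3, F#3, E3, D#3, C#3 — each down a 2nd from the last.
Carrying on: B2 → A2.
From A2 the diatonic shape gives A2 D#2.

A2 D#2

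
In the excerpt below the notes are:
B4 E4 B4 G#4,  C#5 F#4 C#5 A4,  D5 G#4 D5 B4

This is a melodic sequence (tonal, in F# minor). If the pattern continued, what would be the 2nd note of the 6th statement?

With 4-note cells, note 2 of each statement runs E4, F#4, G#4.
Extending up a 2nd: A4 → B4 → C#5.

C#5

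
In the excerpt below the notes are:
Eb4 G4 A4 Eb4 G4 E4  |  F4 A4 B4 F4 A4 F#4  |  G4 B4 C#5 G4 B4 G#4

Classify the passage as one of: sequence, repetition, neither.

Each 6-note cell is the previous one transposed up a 2nd.

sequence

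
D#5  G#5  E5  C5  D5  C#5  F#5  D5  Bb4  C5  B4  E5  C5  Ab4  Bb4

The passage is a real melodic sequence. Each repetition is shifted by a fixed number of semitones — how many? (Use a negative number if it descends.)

-2

The 5-note cells begin on D#5, C#5, B4 — each down a 2nd from the last.
D#5→C#5 is 73 − 75 = -2 semitones.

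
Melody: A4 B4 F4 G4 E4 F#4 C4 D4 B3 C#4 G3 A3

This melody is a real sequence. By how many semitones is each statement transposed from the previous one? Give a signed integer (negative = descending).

With a 4-note motive the entries are A4, E4, B3, each down a 4th from the previous.
Counting half-steps from A4 to E4: -5.

-5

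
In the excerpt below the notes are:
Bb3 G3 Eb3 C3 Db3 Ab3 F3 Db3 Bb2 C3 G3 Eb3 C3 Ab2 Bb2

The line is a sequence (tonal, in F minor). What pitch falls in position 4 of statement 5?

F2

Grouping in 5s, the 4th note of each cell is C3, Bb2, Ab2.
Carrying that down a 2nd forward: G2 → F2.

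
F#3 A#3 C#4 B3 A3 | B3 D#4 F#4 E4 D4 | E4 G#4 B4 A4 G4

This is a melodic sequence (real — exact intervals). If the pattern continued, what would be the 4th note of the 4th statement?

D5

With 5-note cells, note 4 of each statement runs B3, E4, A4.
One more up a 4th gives D5.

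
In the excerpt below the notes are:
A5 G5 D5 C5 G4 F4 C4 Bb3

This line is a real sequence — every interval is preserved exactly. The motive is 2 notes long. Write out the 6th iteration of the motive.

With a 2-note motive the entries are A5, D5, G4, C4, each down a 5th from the previous.
Extending down a 5th: F3 → Bb2.
From Bb2 the exact shape gives Bb2 Ab2.

Bb2 Ab2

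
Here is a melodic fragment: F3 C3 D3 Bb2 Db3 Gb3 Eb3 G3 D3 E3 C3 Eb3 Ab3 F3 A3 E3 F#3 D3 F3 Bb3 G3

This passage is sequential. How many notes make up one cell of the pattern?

7

Try groups of 7 (3 cells in 21 notes):
F3 C3 D3 Bb2 Db3 Gb3 Eb3 | G3 D3 E3 C3 Eb3 Ab3 F3 | A3 E3 F#3 D3 F3 Bb3 G3
Each cell is the previous one up a 2nd — so the unit is 7 notes.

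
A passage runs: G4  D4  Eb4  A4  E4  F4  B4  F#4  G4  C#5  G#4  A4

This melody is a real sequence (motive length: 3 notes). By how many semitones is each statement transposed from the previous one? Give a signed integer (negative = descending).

2

With a 3-note motive the entries are G4, A4, B4, C#5, each up a 2nd from the previous.
G4→A4 is 69 − 67 = 2 semitones.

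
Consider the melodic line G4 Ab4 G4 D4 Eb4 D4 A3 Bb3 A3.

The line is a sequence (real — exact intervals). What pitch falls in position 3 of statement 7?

The unit is 3 notes. Position-3 pitches of the 3 shown cells: G4, D4, A3.
Extending down a 4th: E3 → B2 → F#2 → C#2.

C#2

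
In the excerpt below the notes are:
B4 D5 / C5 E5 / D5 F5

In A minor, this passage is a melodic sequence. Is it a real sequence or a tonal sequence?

tonal

Every note is diatonic to A minor.
Cell 1 has +3 semitones from note 1 to 2, but cell 2 has +4 — the interval quality changes while the contour stays the same, which is the hallmark of a tonal sequence.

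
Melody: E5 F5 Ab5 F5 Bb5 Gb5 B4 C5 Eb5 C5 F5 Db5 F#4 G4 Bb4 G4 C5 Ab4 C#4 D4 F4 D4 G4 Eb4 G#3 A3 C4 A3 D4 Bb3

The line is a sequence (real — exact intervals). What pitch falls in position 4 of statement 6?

The unit is 6 notes. Position-4 pitches of the 5 shown cells: F5, C5, G4, D4, A3.
From A3, down a 4th gives E3.

E3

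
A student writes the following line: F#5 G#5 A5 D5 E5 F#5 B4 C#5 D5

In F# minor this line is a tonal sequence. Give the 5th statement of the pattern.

E4 F#4 G#4

Unit = 3 notes; the statements start on F#5, D5, B4, moving down a 3rd each time.
Extending down a 3rd: G#4 → E4.
From E4 the diatonic shape gives E4 F#4 G#4.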